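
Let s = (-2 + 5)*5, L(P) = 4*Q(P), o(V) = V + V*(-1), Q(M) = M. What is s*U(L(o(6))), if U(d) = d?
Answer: 0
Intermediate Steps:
o(V) = 0 (o(V) = V - V = 0)
L(P) = 4*P
s = 15 (s = 3*5 = 15)
s*U(L(o(6))) = 15*(4*0) = 15*0 = 0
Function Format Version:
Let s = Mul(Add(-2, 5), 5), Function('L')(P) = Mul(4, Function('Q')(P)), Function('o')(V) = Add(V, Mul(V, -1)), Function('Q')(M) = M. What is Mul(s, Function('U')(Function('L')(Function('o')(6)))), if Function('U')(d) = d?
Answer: 0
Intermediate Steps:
Function('o')(V) = 0 (Function('o')(V) = Add(V, Mul(-1, V)) = 0)
Function('L')(P) = Mul(4, P)
s = 15 (s = Mul(3, 5) = 15)
Mul(s, Function('U')(Function('L')(Function('o')(6)))) = Mul(15, Mul(4, 0)) = Mul(15, 0) = 0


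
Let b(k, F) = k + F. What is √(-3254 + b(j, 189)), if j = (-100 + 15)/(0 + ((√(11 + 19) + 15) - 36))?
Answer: √(-517009230 + 34935*√30)/411 ≈ 55.313*I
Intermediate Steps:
j = -85/(-21 + √30) (j = -85/(0 + ((√30 + 15) - 36)) = -85/(0 + ((15 + √30) - 36)) = -85/(0 + (-21 + √30)) = -85/(-21 + √30) ≈ 5.4758)
b(k, F) = F + k
√(-3254 + b(j, 189)) = √(-3254 + (189 + (595/137 + 85*√30/411))) = √(-3254 + (26488/137 + 85*√30/411)) = √(-419310/137 + 85*√30/411)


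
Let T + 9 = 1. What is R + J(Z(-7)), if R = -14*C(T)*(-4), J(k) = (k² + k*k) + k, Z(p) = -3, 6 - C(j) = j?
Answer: 799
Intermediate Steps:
T = -8 (T = -9 + 1 = -8)
C(j) = 6 - j
J(k) = k + 2*k² (J(k) = (k² + k²) + k = 2*k² + k = k + 2*k²)
R = 784 (R = -14*(6 - 1*(-8))*(-4) = -14*(6 + 8)*(-4) = -14*14*(-4) = -196*(-4) = 784)
R + J(Z(-7)) = 784 - 3*(1 + 2*(-3)) = 784 - 3*(1 - 6) = 784 - 3*(-5) = 784 + 15 = 799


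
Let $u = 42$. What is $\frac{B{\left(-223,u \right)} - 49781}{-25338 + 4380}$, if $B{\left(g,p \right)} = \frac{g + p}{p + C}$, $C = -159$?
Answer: $\frac{416014}{175149} \approx 2.3752$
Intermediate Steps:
$B{\left(g,p \right)} = \frac{g + p}{-159 + p}$ ($B{\left(g,p \right)} = \frac{g + p}{p - 159} = \frac{g + p}{-159 + p}$)
$\frac{B{\left(-223,u \right)} - 49781}{-25338 + 4380} = \frac{\frac{-223 + 42}{-159 + 42} - 49781}{-25338 + 4380} = \frac{\frac{1}{-117} \left(-181\right) - 49781}{-20958} = \left(\left(- \frac{1}{117}\right) \left(-181\right) - 49781\right) \left(- \frac{1}{20958}\right) = \left(\frac{181}{117} - 49781\right) \left(- \frac{1}{20958}\right) = \left(- \frac{5824196}{117}\right) \left(- \frac{1}{20958}\right) = \frac{416014}{175149}$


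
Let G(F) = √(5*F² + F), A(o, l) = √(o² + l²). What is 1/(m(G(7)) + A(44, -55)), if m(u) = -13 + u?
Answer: 1/(-13 + 6*√7 + 11*√41) ≈ 0.013641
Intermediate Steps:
A(o, l) = √(l² + o²)
G(F) = √(F + 5*F²)
1/(m(G(7)) + A(44, -55)) = 1/((-13 + √(7*(1 + 5*7))) + √((-55)² + 44²)) = 1/((-13 + √(7*(1 + 35))) + √(3025 + 1936)) = 1/((-13 + √(7*36)) + √4961) = 1/((-13 + √252) + 11*√41) = 1/((-13 + 6*√7) + 11*√41) = 1/(-13 + 6*√7 + 11*√41)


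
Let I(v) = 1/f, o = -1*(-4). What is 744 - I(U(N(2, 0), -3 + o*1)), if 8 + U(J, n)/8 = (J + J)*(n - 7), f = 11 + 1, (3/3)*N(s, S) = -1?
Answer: 8927/12 ≈ 743.92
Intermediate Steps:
o = 4
N(s, S) = -1
f = 12
U(J, n) = -64 + 16*J*(-7 + n) (U(J, n) = -64 + 8*((J + J)*(n - 7)) = -64 + 8*((2*J)*(-7 + n)) = -64 + 8*(2*J*(-7 + n)) = -64 + 16*J*(-7 + n))
I(v) = 1/12
744 - I(U(N(2, 0), -3 + o*1)) = 744 - 1*1/12 = 744 - 1/12 = 8927/12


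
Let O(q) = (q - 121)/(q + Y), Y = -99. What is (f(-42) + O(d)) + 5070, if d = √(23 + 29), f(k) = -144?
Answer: 48035501/9749 + 44*√13/9749 ≈ 4927.2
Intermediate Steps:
d = 2*√13 (d = √52 = 2*√13 ≈ 7.2111)
O(q) = (-121 + q)/(-99 + q) (O(q) = (q - 121)/(q - 99) = (-121 + q)/(-99 + q))
(f(-42) + O(d)) + 5070 = (-144 + (-121 + 2*√13)/(-99 + 2*√13)) + 5070 = 4926 + (-121 + 2*√13)/(-99 + 2*√13)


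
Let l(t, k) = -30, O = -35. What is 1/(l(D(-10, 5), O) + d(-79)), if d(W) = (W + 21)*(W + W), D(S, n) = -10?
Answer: 1/9134 ≈ 0.00010948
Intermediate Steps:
d(W) = 2*W*(21 + W) (d(W) = (21 + W)*(2*W) = 2*W*(21 + W))
1/(l(D(-10, 5), O) + d(-79)) = 1/(-30 + 2*(-79)*(21 - 79)) = 1/(-30 + 2*(-79)*(-58)) = 1/(-30 + 9164) = 1/9134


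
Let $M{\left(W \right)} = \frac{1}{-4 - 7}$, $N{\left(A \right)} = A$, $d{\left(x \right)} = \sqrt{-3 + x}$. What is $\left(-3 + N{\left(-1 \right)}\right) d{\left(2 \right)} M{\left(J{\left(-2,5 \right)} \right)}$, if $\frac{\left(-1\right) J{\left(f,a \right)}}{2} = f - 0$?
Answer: $\frac{4 i}{11} \approx 0.36364 i$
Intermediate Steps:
$J{\left(f,a \right)} = - 2 f$ ($J{\left(f,a \right)} = - 2 \left(f - 0\right) = - 2 \left(f + 0\right) = - 2 f$)
$M{\left(W \right)} = - \frac{1}{11}$ ($M{\left(W \right)} = \frac{1}{-11} = - \frac{1}{11}$)
$\left(-3 + N{\left(-1 \right)}\right) d{\left(2 \right)} M{\left(J{\left(-2,5 \right)} \right)} = \left(-3 - 1\right) \sqrt{-3 + 2} \left(- \frac{1}{11}\right) = - 4 \sqrt{-1} \left(- \frac{1}{11}\right) = - 4 i \left(- \frac{1}{11}\right) = \frac{4 i}{11}$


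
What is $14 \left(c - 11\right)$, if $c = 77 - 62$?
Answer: $56$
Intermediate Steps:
$c = 15$ ($c = 77 - 62 = 15$)
$14 \left(c - 11\right) = 14 \left(15 - 11\right) = 14 \cdot 4 = 56$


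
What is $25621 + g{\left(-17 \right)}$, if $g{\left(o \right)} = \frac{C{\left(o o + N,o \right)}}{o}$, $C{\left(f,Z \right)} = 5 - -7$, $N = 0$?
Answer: $\frac{435545}{17} \approx 25620.0$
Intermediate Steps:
$C{\left(f,Z \right)} = 12$ ($C{\left(f,Z \right)} = 5 + 7 = 12$)
$g{\left(o \right)} = \frac{12}{o}$
$25621 + g{\left(-17 \right)} = 25621 + \frac{12}{-17} = 25621 + 12 \left(- \frac{1}{17}\right) = 25621 - \frac{12}{17} = \frac{435545}{17}$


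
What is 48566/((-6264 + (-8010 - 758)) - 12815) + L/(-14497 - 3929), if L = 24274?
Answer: -785417597/256554411 ≈ -3.0614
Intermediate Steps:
48566/((-6264 + (-8010 - 758)) - 12815) + L/(-14497 - 3929) = 48566/((-6264 + (-8010 - 758)) - 12815) + 24274/(-14497 - 3929) = 48566/((-6264 - 8768) - 12815) + 24274/(-18426) = 48566/(-15032 - 12815) + 24274*(-1/18426) = 48566/(-27847) - 12137/9213 = 48566*(-1/27847) - 12137/9213 = -48566/27847 - 12137/9213 = -785417597/256554411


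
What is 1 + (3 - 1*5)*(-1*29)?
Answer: 59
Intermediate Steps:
1 + (3 - 1*5)*(-1*29) = 1 + (3 - 5)*(-29) = 1 - 2*(-29) = 1 + 58 = 59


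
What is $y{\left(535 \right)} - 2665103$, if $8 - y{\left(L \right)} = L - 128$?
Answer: $-2665502$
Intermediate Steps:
$y{\left(L \right)} = 136 - L$ ($y{\left(L \right)} = 8 - \left(L - 128\right) = 8 - \left(-128 + L\right) = 136 - L$)
$y{\left(535 \right)} - 2665103 = \left(136 - 535\right) - 2665103 = -399 - 2665103 = -2665502$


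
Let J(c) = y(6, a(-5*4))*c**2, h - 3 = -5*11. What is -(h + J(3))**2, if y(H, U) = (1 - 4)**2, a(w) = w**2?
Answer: -841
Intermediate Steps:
y(H, U) = 9 (y(H, U) = (-3)**2 = 9)
h = -52 (h = 3 - 5*11 = 3 - 55 = -52)
J(c) = 9*c**2
-(h + J(3))**2 = -(-52 + 9*3**2)**2 = -(-52 + 9*9)**2 = -(-52 + 81)**2 = -1*29**2 = -1*841 = -841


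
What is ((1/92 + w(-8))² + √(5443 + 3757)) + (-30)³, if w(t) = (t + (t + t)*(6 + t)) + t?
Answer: -226358271/8464 + 20*√23 ≈ -26648.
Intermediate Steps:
w(t) = 2*t + 2*t*(6 + t) (w(t) = (t + (2*t)*(6 + t)) + t = (t + 2*t*(6 + t)) + t = 2*t + 2*t*(6 + t))
((1/92 + w(-8))² + √(5443 + 3757)) + (-30)³ = ((1/92 + 2*(-8)*(7 - 8))² + √(5443 + 3757)) + (-30)³ = ((1/92 + 2*(-8)*(-1))² + √9200) - 27000 = ((1/92 + 16)² + 20*√23) - 27000 = ((1473/92)² + 20*√23) - 27000 = (2169729/8464 + 20*√23) - 27000 = -226358271/8464 + 20*√23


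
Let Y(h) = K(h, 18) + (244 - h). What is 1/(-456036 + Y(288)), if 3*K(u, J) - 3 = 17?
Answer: -3/1368220 ≈ -2.1926e-6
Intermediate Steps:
K(u, J) = 20/3 (K(u, J) = 1 + (⅓)*17 = 1 + 17/3 = 20/3)
Y(h) = 752/3 - h (Y(h) = 20/3 + (244 - h) = 752/3 - h)
1/(-456036 + Y(288)) = 1/(-456036 + (752/3 - 1*288)) = 1/(-456036 + (752/3 - 288)) = 1/(-456036 - 112/3) = 1/(-1368220/3) = -3/1368220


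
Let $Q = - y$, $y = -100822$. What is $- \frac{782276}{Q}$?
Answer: $- \frac{391138}{50411} \approx -7.759$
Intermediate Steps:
$Q = 100822$ ($Q = \left(-1\right) \left(-100822\right) = 100822$)
$- \frac{782276}{Q} = - \frac{782276}{100822} = \left(-782276\right) \frac{1}{100822} = - \frac{391138}{50411}$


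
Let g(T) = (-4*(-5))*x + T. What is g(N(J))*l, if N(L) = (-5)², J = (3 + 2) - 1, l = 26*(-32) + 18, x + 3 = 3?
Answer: -20350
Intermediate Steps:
x = 0 (x = -3 + 3 = 0)
l = -814 (l = -832 + 18 = -814)
J = 4 (J = 5 - 1 = 4)
N(L) = 25
g(T) = T (g(T) = -4*(-5)*0 + T = 20*0 + T = 0 + T = T)
g(N(J))*l = 25*(-814) = -20350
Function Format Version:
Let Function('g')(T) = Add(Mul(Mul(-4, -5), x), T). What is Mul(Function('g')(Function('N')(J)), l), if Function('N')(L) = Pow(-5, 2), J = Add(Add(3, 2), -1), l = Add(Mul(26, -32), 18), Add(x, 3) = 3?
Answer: -20350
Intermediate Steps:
x = 0 (x = Add(-3, 3) = 0)
l = -814 (l = Add(-832, 18) = -814)
J = 4 (J = Add(5, -1) = 4)
Function('N')(L) = 25
Function('g')(T) = T (Function('g')(T) = Add(Mul(Mul(-4, -5), 0), T) = Add(Mul(20, 0), T) = Add(0, T) = T)
Mul(Function('g')(Function('N')(J)), l) = Mul(25, -814) = -20350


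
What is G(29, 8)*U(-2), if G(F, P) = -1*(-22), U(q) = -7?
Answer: -154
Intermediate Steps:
G(F, P) = 22
G(29, 8)*U(-2) = 22*(-7) = -154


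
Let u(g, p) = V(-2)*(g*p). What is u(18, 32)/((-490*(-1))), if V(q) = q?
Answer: -576/245 ≈ -2.3510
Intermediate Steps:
u(g, p) = -2*g*p
u(18, 32)/((-490*(-1))) = (-2*18*32)/((-490*(-1))) = -1152/490 = -1152*1/490 = -576/245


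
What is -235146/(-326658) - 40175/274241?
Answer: 8560531506/14930502763 ≈ 0.57336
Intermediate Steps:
-235146/(-326658) - 40175/274241 = -235146*(-1/326658) - 40175*1/274241 = 39191/54443 - 40175/274241 = 8560531506/14930502763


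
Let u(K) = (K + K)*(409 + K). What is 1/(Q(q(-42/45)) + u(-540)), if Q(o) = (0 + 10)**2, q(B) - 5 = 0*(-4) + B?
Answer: 1/141580 ≈ 7.0631e-6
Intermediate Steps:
q(B) = 5 + B (q(B) = 5 + (0*(-4) + B) = 5 + (0 + B) = 5 + B)
Q(o) = 100 (Q(o) = 10**2 = 100)
u(K) = 2*K*(409 + K) (u(K) = (2*K)*(409 + K) = 2*K*(409 + K))
1/(Q(q(-42/45)) + u(-540)) = 1/(100 + 2*(-540)*(409 - 540)) = 1/(100 + 2*(-540)*(-131)) = 1/(100 + 141480) = 1/141580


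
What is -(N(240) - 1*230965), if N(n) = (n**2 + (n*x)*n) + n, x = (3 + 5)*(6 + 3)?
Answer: -3974075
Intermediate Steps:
x = 72 (x = 8*9 = 72)
N(n) = n + 73*n**2 (N(n) = (n**2 + (n*72)*n) + n = (n**2 + (72*n)*n) + n = (n**2 + 72*n**2) + n = 73*n**2 + n = n + 73*n**2)
-(N(240) - 1*230965) = -(240*(1 + 73*240) - 1*230965) = -(240*(1 + 17520) - 230965) = -(240*17521 - 230965) = -(4205040 - 230965) = -1*3974075 = -3974075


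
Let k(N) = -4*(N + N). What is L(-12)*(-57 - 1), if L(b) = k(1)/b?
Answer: -116/3 ≈ -38.667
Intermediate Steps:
k(N) = -8*N
L(b) = -8/b (L(b) = (-8*1)/b = -8/b)
L(-12)*(-57 - 1) = (-8/(-12))*(-57 - 1) = -8*(-1/12)*(-58) = (2/3)*(-58) = -116/3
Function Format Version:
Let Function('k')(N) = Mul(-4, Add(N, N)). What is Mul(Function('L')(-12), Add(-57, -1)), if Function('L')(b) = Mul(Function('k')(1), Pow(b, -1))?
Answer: Rational(-116, 3) ≈ -38.667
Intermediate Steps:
Function('k')(N) = Mul(-8, N) (Function('k')(N) = Mul(-4, Mul(2, N)) = Mul(-8, N))
Function('L')(b) = Mul(-8, Pow(b, -1)) (Function('L')(b) = Mul(Mul(-8, 1), Pow(b, -1)) = Mul(-8, Pow(b, -1)))
Mul(Function('L')(-12), Add(-57, -1)) = Mul(Mul(-8, Pow(-12, -1)), Add(-57, -1)) = Mul(Mul(-8, Rational(-1, 12)), -58) = Mul(Rational(2, 3), -58) = Rational(-116, 3)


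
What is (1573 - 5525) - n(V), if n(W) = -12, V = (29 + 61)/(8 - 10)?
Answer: -3940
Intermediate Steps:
V = -45 (V = 90/(-2) = 90*(-1/2) = -45)
(1573 - 5525) - n(V) = (1573 - 5525) - 1*(-12) = -3952 + 12 = -3940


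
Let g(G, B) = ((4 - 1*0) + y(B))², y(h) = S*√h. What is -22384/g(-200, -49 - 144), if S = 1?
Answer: -22384/(4 + I*√193)² ≈ 90.702 + 56.953*I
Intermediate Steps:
y(h) = √h (y(h) = 1*√h = √h)
g(G, B) = (4 + √B)² (g(G, B) = ((4 - 1*0) + √B)² = ((4 + 0) + √B)² = (4 + √B)²)
-22384/g(-200, -49 - 144) = -22384/(4 + √(-49 - 144))² = -22384/(4 + √(-193))² = -22384/(4 + I*√193)²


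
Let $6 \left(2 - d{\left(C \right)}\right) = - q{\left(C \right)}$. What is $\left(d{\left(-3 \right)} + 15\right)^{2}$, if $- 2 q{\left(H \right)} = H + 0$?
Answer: $\frac{4761}{16} \approx 297.56$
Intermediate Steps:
$q{\left(H \right)} = - \frac{H}{2}$ ($q{\left(H \right)} = - \frac{H + 0}{2} = - \frac{H}{2}$)
$d{\left(C \right)} = 2 - \frac{C}{12}$ ($d{\left(C \right)} = 2 - \frac{\left(-1\right) \left(- \frac{C}{2}\right)}{6} = 2 - \frac{\frac{1}{2} C}{6} = 2 - \frac{C}{12}$)
$\left(d{\left(-3 \right)} + 15\right)^{2} = \left(\left(2 - - \frac{1}{4}\right) + 15\right)^{2} = \left(\left(2 + \frac{1}{4}\right) + 15\right)^{2} = \left(\frac{9}{4} + 15\right)^{2} = \left(\frac{69}{4}\right)^{2} = \frac{4761}{16}$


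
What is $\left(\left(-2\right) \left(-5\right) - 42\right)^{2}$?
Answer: $1024$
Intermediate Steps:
$\left(\left(-2\right) \left(-5\right) - 42\right)^{2} = \left(10 - 42\right)^{2} = \left(-32\right)^{2} = 1024$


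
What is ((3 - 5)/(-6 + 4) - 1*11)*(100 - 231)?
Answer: 1310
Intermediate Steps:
((3 - 5)/(-6 + 4) - 1*11)*(100 - 231) = (-2/(-2) - 11)*(-131) = (-2*(-1/2) - 11)*(-131) = (1 - 11)*(-131) = -10*(-131) = 1310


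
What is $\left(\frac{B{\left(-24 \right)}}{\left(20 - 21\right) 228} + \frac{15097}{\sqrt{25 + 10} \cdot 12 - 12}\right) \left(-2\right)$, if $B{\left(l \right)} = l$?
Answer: $- \frac{287659}{3876} - \frac{15097 \sqrt{35}}{204} \approx -512.03$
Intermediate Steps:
$\left(\frac{B{\left(-24 \right)}}{\left(20 - 21\right) 228} + \frac{15097}{\sqrt{25 + 10} \cdot 12 - 12}\right) \left(-2\right) = \left(- \frac{24}{\left(20 - 21\right) 228} + \frac{15097}{\sqrt{25 + 10} \cdot 12 - 12}\right) \left(-2\right) = \left(- \frac{24}{\left(-1\right) 228} + \frac{15097}{\sqrt{35} \cdot 12 - 12}\right) \left(-2\right) = \left(- \frac{24}{-228} + \frac{15097}{12 \sqrt{35} - 12}\right) \left(-2\right) = \left(\left(-24\right) \left(- \frac{1}{228}\right) + \frac{15097}{-12 + 12 \sqrt{35}}\right) \left(-2\right) = \left(\frac{2}{19} + \frac{15097}{-12 + 12 \sqrt{35}}\right) \left(-2\right) = - \frac{4}{19} - \frac{30194}{-12 + 12 \sqrt{35}}$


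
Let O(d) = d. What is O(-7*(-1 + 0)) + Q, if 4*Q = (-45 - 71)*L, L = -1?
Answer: 36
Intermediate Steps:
Q = 29 (Q = ((-45 - 71)*(-1))/4 = (-116*(-1))/4 = (¼)*116 = 29)
O(-7*(-1 + 0)) + Q = -7*(-1 + 0) + 29 = -7*(-1) + 29 = 7 + 29 = 36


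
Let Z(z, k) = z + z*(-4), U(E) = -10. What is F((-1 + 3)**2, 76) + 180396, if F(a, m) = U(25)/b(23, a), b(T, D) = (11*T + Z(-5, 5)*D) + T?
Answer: 30306523/168 ≈ 1.8040e+5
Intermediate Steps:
Z(z, k) = -3*z (Z(z, k) = z - 4*z = -3*z)
b(T, D) = 12*T + 15*D (b(T, D) = (11*T + (-3*(-5))*D) + T = (11*T + 15*D) + T = 12*T + 15*D)
F(a, m) = -10/(276 + 15*a) (F(a, m) = -10/(12*23 + 15*a) = -10/(276 + 15*a))
F((-1 + 3)**2, 76) + 180396 = -10/(276 + 15*(-1 + 3)**2) + 180396 = -10/(276 + 15*2**2) + 180396 = -10/(276 + 15*4) + 180396 = -10/(276 + 60) + 180396 = -10/336 + 180396 = -10*1/336 + 180396 = -5/168 + 180396 = 30306523/168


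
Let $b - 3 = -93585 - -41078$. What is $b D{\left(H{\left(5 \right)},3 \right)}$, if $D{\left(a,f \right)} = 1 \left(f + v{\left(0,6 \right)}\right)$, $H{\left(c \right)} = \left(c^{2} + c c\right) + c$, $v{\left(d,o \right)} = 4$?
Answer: $-367528$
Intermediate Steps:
$H{\left(c \right)} = c + 2 c^{2}$ ($H{\left(c \right)} = \left(c^{2} + c^{2}\right) + c = 2 c^{2} + c = c + 2 c^{2}$)
$b = -52504$ ($b = 3 - 52507 = -52504$)
$D{\left(a,f \right)} = 4 + f$ ($D{\left(a,f \right)} = 1 \left(f + 4\right) = 1 \left(4 + f\right) = 4 + f$)
$b D{\left(H{\left(5 \right)},3 \right)} = - 52504 \left(4 + 3\right) = \left(-52504\right) 7 = -367528$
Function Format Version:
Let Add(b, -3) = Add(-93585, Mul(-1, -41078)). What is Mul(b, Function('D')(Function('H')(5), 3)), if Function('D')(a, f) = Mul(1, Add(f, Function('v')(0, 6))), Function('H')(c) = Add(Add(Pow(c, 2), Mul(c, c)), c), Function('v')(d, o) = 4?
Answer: -367528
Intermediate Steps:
Function('H')(c) = Add(c, Mul(2, Pow(c, 2))) (Function('H')(c) = Add(Add(Pow(c, 2), Pow(c, 2)), c) = Add(Mul(2, Pow(c, 2)), c) = Add(c, Mul(2, Pow(c, 2))))
b = -52504 (b = Add(3, Add(-93585, Mul(-1, -41078))) = Add(3, Add(-93585, 41078)) = Add(3, -52507) = -52504)
Function('D')(a, f) = Add(4, f) (Function('D')(a, f) = Mul(1, Add(f, 4)) = Mul(1, Add(4, f)) = Add(4, f))
Mul(b, Function('D')(Function('H')(5), 3)) = Mul(-52504, Add(4, 3)) = Mul(-52504, 7) = -367528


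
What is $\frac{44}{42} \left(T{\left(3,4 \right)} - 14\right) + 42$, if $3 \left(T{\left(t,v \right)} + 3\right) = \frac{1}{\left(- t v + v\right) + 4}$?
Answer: $\frac{3037}{126} \approx 24.103$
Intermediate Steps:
$T{\left(t,v \right)} = -3 + \frac{1}{3 \left(4 + v - t v\right)}$ ($T{\left(t,v \right)} = -3 + \frac{1}{3 \left(\left(- t v + v\right) + 4\right)} = -3 + \frac{1}{3 \left(\left(v - t v\right) + 4\right)} = -3 + \frac{1}{3 \left(4 + v - t v\right)}$)
$\frac{44}{42} \left(T{\left(3,4 \right)} - 14\right) + 42 = \frac{44}{42} \left(\frac{- \frac{35}{3} - 12 + 3 \cdot 3 \cdot 4}{4 + 4 - 3 \cdot 4} - 14\right) + 42 = 44 \cdot \frac{1}{42} \left(\frac{- \frac{35}{3} - 12 + 36}{4 + 4 - 12} - 14\right) + 42 = \frac{22 \left(\frac{1}{-4} \cdot \frac{37}{3} - 14\right)}{21} + 42 = \frac{22 \left(\left(- \frac{1}{4}\right) \frac{37}{3} - 14\right)}{21} + 42 = \frac{22 \left(- \frac{37}{12} - 14\right)}{21} + 42 = \frac{22}{21} \left(- \frac{205}{12}\right) + 42 = - \frac{2255}{126} + 42 = \frac{3037}{126}$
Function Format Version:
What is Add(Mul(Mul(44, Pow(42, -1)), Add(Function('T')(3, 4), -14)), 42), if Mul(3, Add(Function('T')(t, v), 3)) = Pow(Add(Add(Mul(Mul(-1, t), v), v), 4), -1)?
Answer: Rational(3037, 126) ≈ 24.103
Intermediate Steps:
Function('T')(t, v) = Add(-3, Mul(Rational(1, 3), Pow(Add(4, v, Mul(-1, t, v)), -1))) (Function('T')(t, v) = Add(-3, Mul(Rational(1, 3), Pow(Add(Add(Mul(Mul(-1, t), v), v), 4), -1))) = Add(-3, Mul(Rational(1, 3), Pow(Add(Add(Mul(-1, t, v), v), 4), -1))) = Add(-3, Mul(Rational(1, 3), Pow(Add(Add(v, Mul(-1, t, v)), 4), -1))) = Add(-3, Mul(Rational(1, 3), Pow(Add(4, v, Mul(-1, t, v)), -1))))
Add(Mul(Mul(44, Pow(42, -1)), Add(Function('T')(3, 4), -14)), 42) = Add(Mul(Mul(44, Pow(42, -1)), Add(Mul(Pow(Add(4, 4, Mul(-1, 3, 4)), -1), Add(Rational(-35, 3), Mul(-3, 4), Mul(3, 3, 4))), -14)), 42) = Add(Mul(Mul(44, Rational(1, 42)), Add(Mul(Pow(Add(4, 4, -12), -1), Add(Rational(-35, 3), -12, 36)), -14)), 42) = Add(Mul(Rational(22, 21), Add(Mul(Pow(-4, -1), Rational(37, 3)), -14)), 42) = Add(Mul(Rational(22, 21), Add(Mul(Rational(-1, 4), Rational(37, 3)), -14)), 42) = Add(Mul(Rational(22, 21), Add(Rational(-37, 12), -14)), 42) = Add(Mul(Rational(22, 21), Rational(-205, 12)), 42) = Add(Rational(-2255, 126), 42) = Rational(3037, 126)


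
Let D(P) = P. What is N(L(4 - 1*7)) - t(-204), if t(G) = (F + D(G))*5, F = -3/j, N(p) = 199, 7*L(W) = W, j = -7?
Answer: 8518/7 ≈ 1216.9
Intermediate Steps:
L(W) = W/7
F = 3/7 (F = -3/(-7) = -3*(-⅐) = 3/7 ≈ 0.42857)
t(G) = 15/7 + 5*G (t(G) = (3/7 + G)*5 = 15/7 + 5*G)
N(L(4 - 1*7)) - t(-204) = 199 - (15/7 + 5*(-204)) = 199 - (15/7 - 1020) = 199 - 1*(-7125/7) = 199 + 7125/7 = 8518/7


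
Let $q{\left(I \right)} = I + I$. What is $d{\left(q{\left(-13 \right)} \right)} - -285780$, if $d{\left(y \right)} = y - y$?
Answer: $285780$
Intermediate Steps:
$q{\left(I \right)} = 2 I$
$d{\left(y \right)} = 0$
$d{\left(q{\left(-13 \right)} \right)} - -285780 = 0 - -285780 = 0 + 285780 = 285780$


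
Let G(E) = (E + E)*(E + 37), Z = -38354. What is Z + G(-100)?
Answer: -25754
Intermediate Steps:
G(E) = 2*E*(37 + E) (G(E) = (2*E)*(37 + E) = 2*E*(37 + E))
Z + G(-100) = -38354 + 2*(-100)*(37 - 100) = -38354 + 2*(-100)*(-63) = -38354 + 12600 = -25754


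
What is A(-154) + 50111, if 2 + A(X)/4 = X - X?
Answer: 50103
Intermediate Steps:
A(X) = -8 (A(X) = -8 + 4*(X - X) = -8 + 4*0 = -8 + 0 = -8)
A(-154) + 50111 = -8 + 50111 = 50103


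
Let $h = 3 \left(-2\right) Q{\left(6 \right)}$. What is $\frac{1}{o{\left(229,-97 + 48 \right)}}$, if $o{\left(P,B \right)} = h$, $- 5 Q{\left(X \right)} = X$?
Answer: $\frac{5}{36} \approx 0.13889$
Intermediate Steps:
$Q{\left(X \right)} = - \frac{X}{5}$
$h = \frac{36}{5}$ ($h = 3 \left(-2\right) \left(\left(- \frac{1}{5}\right) 6\right) = \left(-6\right) \left(- \frac{6}{5}\right) = \frac{36}{5} \approx 7.2$)
$o{\left(P,B \right)} = \frac{36}{5}$
$\frac{1}{o{\left(229,-97 + 48 \right)}} = \frac{1}{\frac{36}{5}} = \frac{5}{36}$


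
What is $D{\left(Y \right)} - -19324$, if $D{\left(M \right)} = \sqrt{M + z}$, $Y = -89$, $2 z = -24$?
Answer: $19324 + i \sqrt{101} \approx 19324.0 + 10.05 i$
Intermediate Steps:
$z = -12$ ($z = \frac{1}{2} \left(-24\right) = -12$)
$D{\left(M \right)} = \sqrt{-12 + M}$ ($D{\left(M \right)} = \sqrt{M - 12} = \sqrt{-12 + M}$)
$D{\left(Y \right)} - -19324 = \sqrt{-12 - 89} - -19324 = \sqrt{-101} + 19324 = i \sqrt{101} + 19324 = 19324 + i \sqrt{101}$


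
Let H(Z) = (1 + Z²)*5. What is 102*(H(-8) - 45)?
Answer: 28560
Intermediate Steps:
H(Z) = 5 + 5*Z²
102*(H(-8) - 45) = 102*((5 + 5*(-8)²) - 45) = 102*((5 + 5*64) - 45) = 102*((5 + 320) - 45) = 102*(325 - 45) = 102*280 = 28560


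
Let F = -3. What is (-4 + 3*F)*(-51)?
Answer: 663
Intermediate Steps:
(-4 + 3*F)*(-51) = (-4 + 3*(-3))*(-51) = (-4 - 9)*(-51) = -13*(-51) = 663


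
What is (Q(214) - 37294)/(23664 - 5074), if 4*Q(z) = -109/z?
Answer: -31923773/15913040 ≈ -2.0061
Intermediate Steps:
Q(z) = -109/(4*z) (Q(z) = (-109/z)/4 = -109/(4*z))
(Q(214) - 37294)/(23664 - 5074) = (-109/4/214 - 37294)/(23664 - 5074) = (-109/4*1/214 - 37294)/18590 = (-109/856 - 37294)*(1/18590) = -31923773/856*1/18590 = -31923773/15913040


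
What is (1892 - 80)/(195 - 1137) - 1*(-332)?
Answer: 51822/157 ≈ 330.08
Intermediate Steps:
(1892 - 80)/(195 - 1137) - 1*(-332) = 1812/(-942) + 332 = 1812*(-1/942) + 332 = -302/157 + 332 = 51822/157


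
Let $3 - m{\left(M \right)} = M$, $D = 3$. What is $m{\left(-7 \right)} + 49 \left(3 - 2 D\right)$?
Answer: $-137$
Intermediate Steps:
$m{\left(M \right)} = 3 - M$
$m{\left(-7 \right)} + 49 \left(3 - 2 D\right) = \left(3 - -7\right) + 49 \left(3 - 6\right) = \left(3 + 7\right) + 49 \left(3 - 6\right) = 10 + 49 \left(-3\right) = 10 - 147 = -137$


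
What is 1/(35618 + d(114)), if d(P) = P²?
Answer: 1/48614 ≈ 2.0570e-5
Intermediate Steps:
1/(35618 + d(114)) = 1/(35618 + 114²) = 1/(35618 + 12996) = 1/48614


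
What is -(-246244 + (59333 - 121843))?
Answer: 308754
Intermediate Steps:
-(-246244 + (59333 - 121843)) = -(-246244 - 62510) = -1*(-308754) = 308754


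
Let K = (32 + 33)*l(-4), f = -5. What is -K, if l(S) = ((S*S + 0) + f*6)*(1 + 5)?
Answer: 5460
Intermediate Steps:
l(S) = -180 + 6*S**2 (l(S) = ((S*S + 0) - 5*6)*(1 + 5) = ((S**2 + 0) - 30)*6 = (S**2 - 30)*6 = (-30 + S**2)*6 = -180 + 6*S**2)
K = -5460 (K = (32 + 33)*(-180 + 6*(-4)**2) = 65*(-180 + 6*16) = 65*(-180 + 96) = 65*(-84) = -5460)
-K = -1*(-5460) = 5460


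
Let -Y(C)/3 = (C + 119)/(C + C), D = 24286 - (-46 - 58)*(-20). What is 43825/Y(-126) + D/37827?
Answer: -6631065698/12609 ≈ -5.2590e+5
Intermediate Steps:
D = 22206 (D = 24286 - (-104)*(-20) = 24286 - 1*2080 = 24286 - 2080 = 22206)
Y(C) = -3*(119 + C)/(2*C) (Y(C) = -3*(C + 119)/(C + C) = -3*(119 + C)/(2*C))
43825/Y(-126) + D/37827 = 43825/(((3/2)*(-119 - 1*(-126))/(-126))) + 22206/37827 = 43825/(((3/2)*(-1/126)*(-119 + 126))) + 22206*(1/37827) = 43825/(((3/2)*(-1/126)*7)) + 7402/12609 = 43825/(-1/12) + 7402/12609 = 43825*(-12) + 7402/12609 = -525900 + 7402/12609 = -6631065698/12609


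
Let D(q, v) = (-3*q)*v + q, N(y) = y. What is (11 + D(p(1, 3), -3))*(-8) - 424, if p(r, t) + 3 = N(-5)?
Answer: 128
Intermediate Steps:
p(r, t) = -8 (p(r, t) = -3 - 5 = -8)
D(q, v) = q - 3*q*v (D(q, v) = -3*q*v + q = q - 3*q*v)
(11 + D(p(1, 3), -3))*(-8) - 424 = (11 - 8*(1 - 3*(-3)))*(-8) - 424 = (11 - 8*(1 + 9))*(-8) - 424 = (11 - 8*10)*(-8) - 424 = (11 - 80)*(-8) - 424 = -69*(-8) - 424 = 552 - 424 = 128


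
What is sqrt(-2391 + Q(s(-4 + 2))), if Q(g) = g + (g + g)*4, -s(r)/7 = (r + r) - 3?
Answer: 5*I*sqrt(78) ≈ 44.159*I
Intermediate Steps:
s(r) = 21 - 14*r (s(r) = -7*((r + r) - 3) = -7*(2*r - 3) = -7*(-3 + 2*r) = 21 - 14*r)
Q(g) = 9*g (Q(g) = g + (2*g)*4 = g + 8*g = 9*g)
sqrt(-2391 + Q(s(-4 + 2))) = sqrt(-2391 + 9*(21 - 14*(-4 + 2))) = sqrt(-2391 + 9*(21 - 14*(-2))) = sqrt(-2391 + 9*(21 + 28)) = sqrt(-2391 + 9*49) = sqrt(-2391 + 441) = sqrt(-1950) = 5*I*sqrt(78)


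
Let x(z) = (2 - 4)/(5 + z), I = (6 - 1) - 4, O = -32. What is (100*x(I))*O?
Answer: 3200/3 ≈ 1066.7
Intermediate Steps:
I = 1 (I = 5 - 4 = 1)
x(z) = -2/(5 + z)
(100*x(I))*O = (100*(-2/(5 + 1)))*(-32) = (100*(-2/6))*(-32) = (100*(-2*1/6))*(-32) = (100*(-1/3))*(-32) = -100/3*(-32) = 3200/3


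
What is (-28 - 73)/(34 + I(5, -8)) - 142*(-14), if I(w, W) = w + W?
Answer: 61527/31 ≈ 1984.7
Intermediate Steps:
I(w, W) = W + w
(-28 - 73)/(34 + I(5, -8)) - 142*(-14) = (-28 - 73)/(34 + (-8 + 5)) - 142*(-14) = -101/(34 - 3) + 1988 = -101/31 + 1988 = 61527/31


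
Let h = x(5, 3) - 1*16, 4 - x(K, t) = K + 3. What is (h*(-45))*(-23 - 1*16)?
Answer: -35100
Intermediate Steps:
x(K, t) = 1 - K (x(K, t) = 4 - (K + 3) = 4 - (3 + K) = 4 + (-3 - K) = 1 - K)
h = -20 (h = (1 - 1*5) - 1*16 = (1 - 5) - 16 = -4 - 16 = -20)
(h*(-45))*(-23 - 1*16) = (-20*(-45))*(-23 - 1*16) = 900*(-23 - 16) = 900*(-39) = -35100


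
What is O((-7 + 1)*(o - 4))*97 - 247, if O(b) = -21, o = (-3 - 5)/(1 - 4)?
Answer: -2284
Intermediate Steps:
o = 8/3 (o = -8/(-3) = -8*(-1/3) = 8/3 ≈ 2.6667)
O((-7 + 1)*(o - 4))*97 - 247 = -21*97 - 247 = -2037 - 247 = -2284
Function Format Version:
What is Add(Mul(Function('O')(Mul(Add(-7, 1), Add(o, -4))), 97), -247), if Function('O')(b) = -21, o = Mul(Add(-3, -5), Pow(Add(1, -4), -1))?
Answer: -2284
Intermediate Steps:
o = Rational(8, 3) (o = Mul(-8, Pow(-3, -1)) = Mul(-8, Rational(-1, 3)) = Rational(8, 3) ≈ 2.6667)
Add(Mul(Function('O')(Mul(Add(-7, 1), Add(o, -4))), 97), -247) = Add(Mul(-21, 97), -247) = Add(-2037, -247) = -2284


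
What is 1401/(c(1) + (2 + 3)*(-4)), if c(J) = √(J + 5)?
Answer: -14010/197 - 1401*√6/394 ≈ -79.827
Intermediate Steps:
c(J) = √(5 + J)
1401/(c(1) + (2 + 3)*(-4)) = 1401/(√(5 + 1) + (2 + 3)*(-4)) = 1401/(√6 + 5*(-4)) = 1401/(√6 - 20) = 1401/(-20 + √6)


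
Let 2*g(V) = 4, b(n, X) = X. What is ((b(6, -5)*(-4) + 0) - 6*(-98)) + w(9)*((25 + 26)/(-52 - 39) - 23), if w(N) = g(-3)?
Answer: 51040/91 ≈ 560.88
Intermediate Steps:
g(V) = 2 (g(V) = (½)*4 = 2)
w(N) = 2
((b(6, -5)*(-4) + 0) - 6*(-98)) + w(9)*((25 + 26)/(-52 - 39) - 23) = ((-5*(-4) + 0) - 6*(-98)) + 2*((25 + 26)/(-52 - 39) - 23) = ((20 + 0) + 588) + 2*(51/(-91) - 23) = (20 + 588) + 2*(51*(-1/91) - 23) = 608 + 2*(-51/91 - 23) = 608 + 2*(-2144/91) = 608 - 4288/91 = 51040/91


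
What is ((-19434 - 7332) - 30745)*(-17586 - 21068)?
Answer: 2223030194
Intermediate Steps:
((-19434 - 7332) - 30745)*(-17586 - 21068) = (-26766 - 30745)*(-38654) = -57511*(-38654) = 2223030194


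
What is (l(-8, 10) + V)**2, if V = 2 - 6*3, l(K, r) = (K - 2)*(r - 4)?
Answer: 5776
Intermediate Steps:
l(K, r) = (-4 + r)*(-2 + K) (l(K, r) = (-2 + K)*(-4 + r) = (-4 + r)*(-2 + K))
V = -16 (V = 2 - 18 = -16)
(l(-8, 10) + V)**2 = ((8 - 4*(-8) - 2*10 - 8*10) - 16)**2 = ((8 + 32 - 20 - 80) - 16)**2 = (-60 - 16)**2 = (-76)**2 = 5776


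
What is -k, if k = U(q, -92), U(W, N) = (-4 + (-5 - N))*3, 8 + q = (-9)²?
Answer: -249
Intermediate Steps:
q = 73 (q = -8 + (-9)² = -8 + 81 = 73)
U(W, N) = -27 - 3*N (U(W, N) = (-9 - N)*3 = -27 - 3*N)
k = 249 (k = -27 - 3*(-92) = -27 + 276 = 249)
-k = -1*249 = -249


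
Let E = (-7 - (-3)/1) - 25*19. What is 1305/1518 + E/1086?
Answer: 57509/137379 ≈ 0.41862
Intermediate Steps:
E = -479 (E = (-7 - (-3)) - 475 = (-7 - 1*(-3)) - 475 = (-7 + 3) - 475 = -4 - 475 = -479)
1305/1518 + E/1086 = 1305/1518 - 479/1086 = 1305*(1/1518) - 479*1/1086 = 435/506 - 479/1086 = 57509/137379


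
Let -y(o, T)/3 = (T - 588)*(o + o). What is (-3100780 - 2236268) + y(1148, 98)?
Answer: -1961928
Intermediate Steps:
y(o, T) = -6*o*(-588 + T) (y(o, T) = -3*(T - 588)*(o + o) = -3*(-588 + T)*2*o = -6*o*(-588 + T))
(-3100780 - 2236268) + y(1148, 98) = (-3100780 - 2236268) + 6*1148*(588 - 1*98) = -5337048 + 6*1148*(588 - 98) = -5337048 + 6*1148*490 = -5337048 + 3375120 = -1961928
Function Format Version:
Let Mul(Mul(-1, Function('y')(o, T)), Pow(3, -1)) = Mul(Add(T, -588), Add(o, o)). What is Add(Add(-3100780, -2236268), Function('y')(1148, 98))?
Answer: -1961928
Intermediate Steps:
Function('y')(o, T) = Mul(-6, o, Add(-588, T)) (Function('y')(o, T) = Mul(-3, Mul(Add(T, -588), Add(o, o))) = Mul(-3, Mul(Add(-588, T), Mul(2, o))) = Mul(-3, Mul(2, o, Add(-588, T))) = Mul(-6, o, Add(-588, T)))
Add(Add(-3100780, -2236268), Function('y')(1148, 98)) = Add(Add(-3100780, -2236268), Mul(6, 1148, Add(588, Mul(-1, 98)))) = Add(-5337048, Mul(6, 1148, Add(588, -98))) = Add(-5337048, Mul(6, 1148, 490)) = Add(-5337048, 3375120) = -1961928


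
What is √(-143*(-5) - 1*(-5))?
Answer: 12*√5 ≈ 26.833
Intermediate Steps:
√(-143*(-5) - 1*(-5)) = √(715 + 5) = √720 = 12*√5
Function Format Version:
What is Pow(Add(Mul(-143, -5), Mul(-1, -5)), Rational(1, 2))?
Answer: Mul(12, Pow(5, Rational(1, 2))) ≈ 26.833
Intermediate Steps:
Pow(Add(Mul(-143, -5), Mul(-1, -5)), Rational(1, 2)) = Pow(Add(715, 5), Rational(1, 2)) = Pow(720, Rational(1, 2)) = Mul(12, Pow(5, Rational(1, 2)))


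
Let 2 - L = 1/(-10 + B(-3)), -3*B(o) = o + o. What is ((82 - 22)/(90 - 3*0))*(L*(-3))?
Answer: -17/4 ≈ -4.2500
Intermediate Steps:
B(o) = -2*o/3 (B(o) = -(o + o)/3 = -2*o/3)
L = 17/8 (L = 2 - 1/(-10 - 2/3*(-3)) = 2 - 1/(-10 + 2) = 2 - 1/(-8) = 2 - 1*(-1/8) = 2 + 1/8 = 17/8 ≈ 2.1250)
((82 - 22)/(90 - 3*0))*(L*(-3)) = ((82 - 22)/(90 - 3*0))*((17/8)*(-3)) = (60/(90 + 0))*(-51/8) = (60/90)*(-51/8) = (60*(1/90))*(-51/8) = (2/3)*(-51/8) = -17/4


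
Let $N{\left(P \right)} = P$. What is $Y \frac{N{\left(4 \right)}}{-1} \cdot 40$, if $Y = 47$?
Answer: $-7520$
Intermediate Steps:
$Y \frac{N{\left(4 \right)}}{-1} \cdot 40 = 47 \frac{4}{-1} \cdot 40 = 47 \cdot 4 \left(-1\right) 40 = 47 \left(-4\right) 40 = \left(-188\right) 40 = -7520$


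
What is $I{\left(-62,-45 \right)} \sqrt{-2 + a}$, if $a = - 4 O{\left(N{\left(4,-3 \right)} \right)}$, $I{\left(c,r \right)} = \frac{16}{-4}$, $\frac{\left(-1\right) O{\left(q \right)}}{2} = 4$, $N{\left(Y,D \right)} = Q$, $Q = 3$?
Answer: $- 4 \sqrt{30} \approx -21.909$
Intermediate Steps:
$N{\left(Y,D \right)} = 3$
$O{\left(q \right)} = -8$ ($O{\left(q \right)} = \left(-2\right) 4 = -8$)
$I{\left(c,r \right)} = -4$ ($I{\left(c,r \right)} = 16 \left(- \frac{1}{4}\right) = -4$)
$a = 32$ ($a = \left(-4\right) \left(-8\right) = 32$)
$I{\left(-62,-45 \right)} \sqrt{-2 + a} = - 4 \sqrt{-2 + 32} = - 4 \sqrt{30}$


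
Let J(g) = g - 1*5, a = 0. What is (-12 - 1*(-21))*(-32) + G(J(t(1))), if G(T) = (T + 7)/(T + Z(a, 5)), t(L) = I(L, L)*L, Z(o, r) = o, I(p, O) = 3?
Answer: -581/2 ≈ -290.50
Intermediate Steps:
t(L) = 3*L
J(g) = -5 + g (J(g) = g - 5 = -5 + g)
G(T) = (7 + T)/T (G(T) = (T + 7)/(T + 0) = (7 + T)/T)
(-12 - 1*(-21))*(-32) + G(J(t(1))) = (-12 - 1*(-21))*(-32) + (7 + (-5 + 3*1))/(-5 + 3*1) = (-12 + 21)*(-32) + (7 + (-5 + 3))/(-5 + 3) = 9*(-32) + (7 - 2)/(-2) = -288 - 1/2*5 = -288 - 5/2 = -581/2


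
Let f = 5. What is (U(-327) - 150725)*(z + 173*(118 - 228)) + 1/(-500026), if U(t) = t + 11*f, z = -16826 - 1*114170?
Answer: 11327326951373971/500026 ≈ 2.2653e+10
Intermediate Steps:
z = -130996 (z = -16826 - 114170 = -130996)
U(t) = 55 + t (U(t) = t + 11*5 = t + 55 = 55 + t)
(U(-327) - 150725)*(z + 173*(118 - 228)) + 1/(-500026) = ((55 - 327) - 150725)*(-130996 + 173*(118 - 228)) + 1/(-500026) = (-272 - 150725)*(-130996 + 173*(-110)) - 1/500026 = -150997*(-130996 - 19030) - 1/500026 = -150997*(-150026) - 1/500026 = 22653475922 - 1/500026 = 11327326951373971/500026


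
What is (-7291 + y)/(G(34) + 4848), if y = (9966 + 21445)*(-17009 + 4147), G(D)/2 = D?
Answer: -404015573/4916 ≈ -82184.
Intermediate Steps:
G(D) = 2*D
y = -404008282 (y = 31411*(-12862) = -404008282)
(-7291 + y)/(G(34) + 4848) = (-7291 - 404008282)/(2*34 + 4848) = -404015573/(68 + 4848) = -404015573/4916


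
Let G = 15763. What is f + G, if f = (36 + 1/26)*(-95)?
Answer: 320823/26 ≈ 12339.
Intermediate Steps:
f = -89015/26 (f = (36 + 1/26)*(-95) = (937/26)*(-95) = -89015/26 ≈ -3423.7)
f + G = -89015/26 + 15763 = 320823/26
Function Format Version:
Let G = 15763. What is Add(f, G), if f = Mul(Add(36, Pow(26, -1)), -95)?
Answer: Rational(320823, 26) ≈ 12339.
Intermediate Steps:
f = Rational(-89015, 26) (f = Mul(Add(36, Rational(1, 26)), -95) = Mul(Rational(937, 26), -95) = Rational(-89015, 26) ≈ -3423.7)
Add(f, G) = Add(Rational(-89015, 26), 15763) = Rational(320823, 26)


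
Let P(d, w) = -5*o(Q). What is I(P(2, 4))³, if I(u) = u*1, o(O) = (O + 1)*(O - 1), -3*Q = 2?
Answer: 15625/729 ≈ 21.433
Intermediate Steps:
Q = -⅔ (Q = -⅓*2 = -⅔ ≈ -0.66667)
o(O) = (1 + O)*(-1 + O)
P(d, w) = 25/9 (P(d, w) = -5*(-1 + (-⅔)²) = -5*(-1 + 4/9) = -5*(-5/9) = 25/9)
I(u) = u
I(P(2, 4))³ = (25/9)³ = 15625/729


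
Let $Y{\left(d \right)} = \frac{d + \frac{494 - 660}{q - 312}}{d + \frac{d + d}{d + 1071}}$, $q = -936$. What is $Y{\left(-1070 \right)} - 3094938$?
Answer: $- \frac{6199283943923}{2003040} \approx -3.0949 \cdot 10^{6}$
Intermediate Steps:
$Y{\left(d \right)} = \frac{\frac{83}{624} + d}{d + \frac{2 d}{1071 + d}}$ ($Y{\left(d \right)} = \frac{d + \frac{494 - 660}{-936 - 312}}{d + \frac{d + d}{d + 1071}} = \frac{d - \frac{166}{-1248}}{d + \frac{2 d}{1071 + d}} = \frac{d - - \frac{83}{624}}{d + \frac{2 d}{1071 + d}} = \frac{d + \frac{83}{624}}{d + \frac{2 d}{1071 + d}} = \frac{\frac{83}{624} + d}{d + \frac{2 d}{1071 + d}}$)
$Y{\left(-1070 \right)} - 3094938 = \frac{88893 + 624 \left(-1070\right)^{2} + 668387 \left(-1070\right)}{624 \left(-1070\right) \left(1073 - 1070\right)} - 3094938 = \frac{1}{624} \left(- \frac{1}{1070}\right) \frac{1}{3} \left(88893 + 624 \cdot 1144900 - 715174090\right) - 3094938 = \frac{1}{624} \left(- \frac{1}{1070}\right) \frac{1}{3} \left(88893 + 714417600 - 715174090\right) - 3094938 = \frac{1}{624} \left(- \frac{1}{1070}\right) \frac{1}{3} \left(-667597\right) - 3094938 = \frac{667597}{2003040} - 3094938 = - \frac{6199283943923}{2003040}$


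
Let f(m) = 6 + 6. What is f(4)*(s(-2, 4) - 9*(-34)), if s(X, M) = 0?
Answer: 3672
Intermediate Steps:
f(m) = 12
f(4)*(s(-2, 4) - 9*(-34)) = 12*(0 - 9*(-34)) = 12*(0 + 306) = 12*306 = 3672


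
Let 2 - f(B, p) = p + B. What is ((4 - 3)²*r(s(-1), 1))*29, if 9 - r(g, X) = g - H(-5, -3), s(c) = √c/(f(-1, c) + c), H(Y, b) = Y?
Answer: 116 - 29*I/3 ≈ 116.0 - 9.6667*I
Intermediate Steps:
f(B, p) = 2 - B - p (f(B, p) = 2 - (p + B) = 2 - (B + p) = 2 + (-B - p) = 2 - B - p)
s(c) = √c/3 (s(c) = √c/((2 - 1*(-1) - c) + c) = √c/((2 + 1 - c) + c) = √c/((3 - c) + c) = √c/3)
r(g, X) = 4 - g (r(g, X) = 9 - (g - 1*(-5)) = 9 - (g + 5) = 9 - (5 + g) = 9 + (-5 - g) = 4 - g)
((4 - 3)²*r(s(-1), 1))*29 = ((4 - 3)²*(4 - √(-1)/3))*29 = (1²*(4 - I/3))*29 = (1*(4 - I/3))*29 = (4 - I/3)*29 = 116 - 29*I/3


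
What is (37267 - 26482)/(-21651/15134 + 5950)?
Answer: 23317170/12860807 ≈ 1.8130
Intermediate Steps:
(37267 - 26482)/(-21651/15134 + 5950) = 10785/(-21651*1/15134 + 5950) = 10785/(-3093/2162 + 5950) = 10785/(12860807/2162) = 10785*(2162/12860807) = 23317170/12860807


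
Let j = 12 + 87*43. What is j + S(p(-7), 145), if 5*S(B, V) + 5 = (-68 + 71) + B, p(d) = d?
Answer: 18756/5 ≈ 3751.2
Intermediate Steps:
S(B, V) = -⅖ + B/5 (S(B, V) = -1 + ((-68 + 71) + B)/5 = -1 + (3 + B)/5 = -1 + (⅗ + B/5) = -⅖ + B/5)
j = 3753 (j = 12 + 3741 = 3753)
j + S(p(-7), 145) = 3753 + (-⅖ + (⅕)*(-7)) = 3753 + (-⅖ - 7/5) = 3753 - 9/5 = 18756/5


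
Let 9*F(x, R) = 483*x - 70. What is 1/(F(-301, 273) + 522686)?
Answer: 9/4558721 ≈ 1.9742e-6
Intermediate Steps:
F(x, R) = -70/9 + 161*x/3 (F(x, R) = (483*x - 70)/9 = (-70 + 483*x)/9 = -70/9 + 161*x/3)
1/(F(-301, 273) + 522686) = 1/((-70/9 + (161/3)*(-301)) + 522686) = 1/((-70/9 - 48461/3) + 522686) = 1/(-145453/9 + 522686) = 1/(4558721/9) = 9/4558721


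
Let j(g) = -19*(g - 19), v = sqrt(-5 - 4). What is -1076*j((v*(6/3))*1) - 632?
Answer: -389068 + 122664*I ≈ -3.8907e+5 + 1.2266e+5*I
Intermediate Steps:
v = 3*I (v = sqrt(-9) = 3*I ≈ 3.0*I)
j(g) = 361 - 19*g (j(g) = -19*(-19 + g) = 361 - 19*g)
-1076*j((v*(6/3))*1) - 632 = -1076*(361 - 19*(3*I)*(6/3)) - 632 = -1076*(361 - 19*(3*I)*(6*(1/3))) - 632 = -1076*(361 - 19*(3*I)*2) - 632 = -1076*(361 - 19*6*I) - 632 = -1076*(361 - 114*I) - 632 = (-388436 + 122664*I) - 632 = -389068 + 122664*I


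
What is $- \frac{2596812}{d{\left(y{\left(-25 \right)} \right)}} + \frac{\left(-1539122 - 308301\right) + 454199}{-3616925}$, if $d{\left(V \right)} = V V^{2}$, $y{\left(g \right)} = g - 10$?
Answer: $\frac{378088348884}{6203026375} \approx 60.952$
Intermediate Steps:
$y{\left(g \right)} = -10 + g$ ($y{\left(g \right)} = g - 10 = -10 + g$)
$d{\left(V \right)} = V^{3}$
$- \frac{2596812}{d{\left(y{\left(-25 \right)} \right)}} + \frac{\left(-1539122 - 308301\right) + 454199}{-3616925} = - \frac{2596812}{\left(-10 - 25\right)^{3}} + \frac{\left(-1539122 - 308301\right) + 454199}{-3616925} = - \frac{2596812}{\left(-35\right)^{3}} + \left(-1847423 + 454199\right) \left(- \frac{1}{3616925}\right) = - \frac{2596812}{-42875} - - \frac{1393224}{3616925} = \left(-2596812\right) \left(- \frac{1}{42875}\right) + \frac{1393224}{3616925} = \frac{2596812}{42875} + \frac{1393224}{3616925} = \frac{378088348884}{6203026375}$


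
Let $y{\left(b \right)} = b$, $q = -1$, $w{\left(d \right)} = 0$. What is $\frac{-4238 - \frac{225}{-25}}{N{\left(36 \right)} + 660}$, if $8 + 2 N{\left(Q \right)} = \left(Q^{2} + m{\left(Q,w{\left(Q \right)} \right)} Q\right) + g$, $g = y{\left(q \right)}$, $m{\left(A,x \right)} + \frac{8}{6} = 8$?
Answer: $- \frac{8458}{2847} \approx -2.9708$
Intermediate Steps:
$m{\left(A,x \right)} = \frac{20}{3}$ ($m{\left(A,x \right)} = - \frac{4}{3} + 8 = \frac{20}{3}$)
$g = -1$
$N{\left(Q \right)} = - \frac{9}{2} + \frac{Q^{2}}{2} + \frac{10 Q}{3}$ ($N{\left(Q \right)} = -4 + \frac{\left(Q^{2} + \frac{20 Q}{3}\right) - 1}{2} = -4 + \frac{-1 + Q^{2} + \frac{20 Q}{3}}{2} = -4 + \left(- \frac{1}{2} + \frac{Q^{2}}{2} + \frac{10 Q}{3}\right) = - \frac{9}{2} + \frac{Q^{2}}{2} + \frac{10 Q}{3}$)
$\frac{-4238 - \frac{225}{-25}}{N{\left(36 \right)} + 660} = \frac{-4238 - \frac{225}{-25}}{\left(- \frac{9}{2} + \frac{36^{2}}{2} + \frac{10}{3} \cdot 36\right) + 660} = \frac{-4238 - -9}{\left(- \frac{9}{2} + \frac{1}{2} \cdot 1296 + 120\right) + 660} = \frac{-4238 + 9}{\left(- \frac{9}{2} + 648 + 120\right) + 660} = - \frac{4229}{\frac{1527}{2} + 660} = - \frac{4229}{\frac{2847}{2}} = \left(-4229\right) \frac{2}{2847} = - \frac{8458}{2847}$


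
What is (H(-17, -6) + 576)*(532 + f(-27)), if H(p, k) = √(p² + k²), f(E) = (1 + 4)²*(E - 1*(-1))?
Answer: -67968 - 590*√13 ≈ -70095.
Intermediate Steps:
f(E) = 25 + 25*E (f(E) = 5²*(E + 1) = 25*(1 + E) = 25 + 25*E)
H(p, k) = √(k² + p²)
(H(-17, -6) + 576)*(532 + f(-27)) = (√((-6)² + (-17)²) + 576)*(532 + (25 + 25*(-27))) = (√(36 + 289) + 576)*(532 + (25 - 675)) = (√325 + 576)*(532 - 650) = (5*√13 + 576)*(-118) = (576 + 5*√13)*(-118) = -67968 - 590*√13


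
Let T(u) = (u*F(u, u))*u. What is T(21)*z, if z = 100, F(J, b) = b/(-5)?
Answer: -185220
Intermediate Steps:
F(J, b) = -b/5 (F(J, b) = b*(-1/5) = -b/5)
T(u) = -u**3/5 (T(u) = (u*(-u/5))*u = (-u**2/5)*u = -u**3/5)
T(21)*z = -1/5*21**3*100 = -1/5*9261*100 = -9261/5*100 = -185220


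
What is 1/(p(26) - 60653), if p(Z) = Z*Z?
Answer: -1/59977 ≈ -1.6673e-5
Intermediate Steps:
p(Z) = Z**2
1/(p(26) - 60653) = 1/(26**2 - 60653) = 1/(676 - 60653) = 1/(-59977) = -1/59977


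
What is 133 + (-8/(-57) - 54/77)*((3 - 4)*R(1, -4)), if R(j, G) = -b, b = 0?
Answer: 133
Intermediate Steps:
R(j, G) = 0 (R(j, G) = -1*0 = 0)
133 + (-8/(-57) - 54/77)*((3 - 4)*R(1, -4)) = 133 + (-8/(-57) - 54/77)*((3 - 4)*0) = 133 + (-8*(-1/57) - 54*1/77)*(-1*0) = 133 + (8/57 - 54/77)*0 = 133 - 2462/4389*0 = 133 + 0 = 133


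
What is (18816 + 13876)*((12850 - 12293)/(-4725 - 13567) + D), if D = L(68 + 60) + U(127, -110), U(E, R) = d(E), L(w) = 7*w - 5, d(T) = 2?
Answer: 133499408427/4573 ≈ 2.9193e+7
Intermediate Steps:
L(w) = -5 + 7*w
U(E, R) = 2
D = 893 (D = (-5 + 7*(68 + 60)) + 2 = (-5 + 7*128) + 2 = (-5 + 896) + 2 = 891 + 2 = 893)
(18816 + 13876)*((12850 - 12293)/(-4725 - 13567) + D) = (18816 + 13876)*((12850 - 12293)/(-4725 - 13567) + 893) = 32692*(557/(-18292) + 893) = 32692*(557*(-1/18292) + 893) = 32692*(-557/18292 + 893) = 32692*(16334199/18292) = 133499408427/4573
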